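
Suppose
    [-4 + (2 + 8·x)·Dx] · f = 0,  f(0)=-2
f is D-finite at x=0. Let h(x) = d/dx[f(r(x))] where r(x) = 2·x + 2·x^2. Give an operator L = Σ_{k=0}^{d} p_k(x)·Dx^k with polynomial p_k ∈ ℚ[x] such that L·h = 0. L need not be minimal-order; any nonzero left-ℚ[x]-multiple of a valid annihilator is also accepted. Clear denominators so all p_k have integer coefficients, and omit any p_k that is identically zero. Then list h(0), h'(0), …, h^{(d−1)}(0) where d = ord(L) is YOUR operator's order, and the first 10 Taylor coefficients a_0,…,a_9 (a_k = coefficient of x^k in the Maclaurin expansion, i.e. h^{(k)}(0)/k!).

f: a_k = -2, -4, 4, -8, 20, -56, 168, -528, 1716, -5720, …
f∘r: x↦r, Dx↦Dx/r' in L_f ⇒ L₀.
h₀' ⇒ L via d/dx closure of L₀.
L = -2 + (-1 - 10·x - 24·x^2 - 16·x^3)·Dx  (order 1).
h: a_k = -8, 16, -96, 576, -3520, 21888, -137984, 879104, -5647104, 36513280, …
ICs: h(0) = -8.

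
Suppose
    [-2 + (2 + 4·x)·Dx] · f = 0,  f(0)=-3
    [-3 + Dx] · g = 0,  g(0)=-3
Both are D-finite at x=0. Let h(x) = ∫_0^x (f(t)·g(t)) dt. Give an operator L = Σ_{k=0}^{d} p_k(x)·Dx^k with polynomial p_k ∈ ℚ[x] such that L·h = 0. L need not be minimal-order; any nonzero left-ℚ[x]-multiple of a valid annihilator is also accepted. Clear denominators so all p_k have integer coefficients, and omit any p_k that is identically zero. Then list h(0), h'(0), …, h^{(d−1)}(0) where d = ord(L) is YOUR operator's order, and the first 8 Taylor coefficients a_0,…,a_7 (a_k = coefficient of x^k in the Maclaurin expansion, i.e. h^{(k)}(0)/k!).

f: a_k = -3, -3, 3/2, -3/2, 15/8, -21/8, 63/16, -99/16, …
g: a_k = -3, -9, -27/2, -27/2, -81/8, -243/40, -243/80, -729/560, …
L₀ := L_f ⊗_s L_g (sym. prod.), ord ≤ 1.
∫: right-multiply L₀ by Dx.
L = (-4 - 6·x)·Dx + (1 + 2·x)·Dx^2  (order 2).
h: a_k = 0, 9, 18, 21, 18, 117/10, 33/5, 27/10, …
ICs: h(0) = 0, h′(0) = 9.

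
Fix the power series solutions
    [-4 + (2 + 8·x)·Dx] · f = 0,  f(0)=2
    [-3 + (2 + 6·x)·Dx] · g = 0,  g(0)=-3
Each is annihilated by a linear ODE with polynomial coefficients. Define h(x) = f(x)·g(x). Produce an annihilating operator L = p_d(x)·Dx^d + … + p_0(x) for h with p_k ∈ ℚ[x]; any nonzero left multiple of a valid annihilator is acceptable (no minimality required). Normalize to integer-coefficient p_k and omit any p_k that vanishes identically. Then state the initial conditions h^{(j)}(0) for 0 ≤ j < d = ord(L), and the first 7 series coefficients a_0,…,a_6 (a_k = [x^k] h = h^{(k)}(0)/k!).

L = (-7 - 24·x) + (2 + 14·x + 24·x^2)·Dx  (order 1).
h: a_k = -6, -21, 3/4, -21/8, 591/64, -4179/128, 59391/512, …
ICs: h(0) = -6.

f: a_k = 2, 4, -4, 8, -20, 56, -168, …
g: a_k = -3, -9/2, 27/8, -81/16, 1215/128, -5103/256, 45927/1024, …
L₀ := L_f ⊗_s L_g (sym. prod.), ord ≤ 1.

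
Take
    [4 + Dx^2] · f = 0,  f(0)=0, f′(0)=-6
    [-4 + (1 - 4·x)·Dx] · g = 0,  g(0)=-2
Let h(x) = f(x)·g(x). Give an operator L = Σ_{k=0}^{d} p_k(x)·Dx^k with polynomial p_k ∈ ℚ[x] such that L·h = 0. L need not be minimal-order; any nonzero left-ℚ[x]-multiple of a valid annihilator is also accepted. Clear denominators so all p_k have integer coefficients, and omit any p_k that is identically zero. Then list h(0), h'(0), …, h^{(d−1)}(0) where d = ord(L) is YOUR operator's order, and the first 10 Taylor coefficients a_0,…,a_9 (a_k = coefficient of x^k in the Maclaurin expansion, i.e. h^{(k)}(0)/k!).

f: a_k = 0, -6, 0, 4, 0, -4/5, 0, 8/105, 0, -4/945, …
g: a_k = -2, -8, -32, -128, -512, -2048, -8192, -32768, -131072, -524288, …
f·g: L₀ = L_f ⊗_s L_g, ord ≤ 2·1.
L = (-4 + 16·x) + 8·Dx + (-1 + 4·x)·Dx^2  (order 2).
h: a_k = 0, 12, 48, 184, 736, 14728/5, 58912/5, 4948592/105, 19794368/105, 101799608/135, …
ICs: h(0) = 0, h′(0) = 12.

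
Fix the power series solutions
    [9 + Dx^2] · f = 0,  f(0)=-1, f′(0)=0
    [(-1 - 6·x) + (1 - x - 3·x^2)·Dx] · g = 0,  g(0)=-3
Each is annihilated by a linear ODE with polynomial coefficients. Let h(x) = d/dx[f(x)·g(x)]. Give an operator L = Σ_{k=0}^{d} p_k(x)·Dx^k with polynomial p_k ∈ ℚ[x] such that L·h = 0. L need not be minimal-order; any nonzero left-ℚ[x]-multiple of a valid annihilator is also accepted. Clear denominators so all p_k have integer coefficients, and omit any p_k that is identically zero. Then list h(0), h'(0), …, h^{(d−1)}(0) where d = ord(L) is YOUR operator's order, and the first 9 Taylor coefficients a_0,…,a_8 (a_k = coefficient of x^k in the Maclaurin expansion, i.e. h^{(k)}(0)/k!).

L = (-15 - 54·x - 135·x^2 + 162·x^3 + 243·x^4) + (6·x + 54·x^2 + 108·x^3)·Dx + (1 - 4·x - 9·x^2 + 18·x^3 + 27·x^4)·Dx^2  (order 2).
h: a_k = 3, -3, 45/2, 105/2, 1425/8, 17271/40, 100149/80, 354111/112, 37567179/4480, …
ICs: h(0) = 3, h′(0) = -3.

f: a_k = -1, 0, 9/2, 0, -27/8, 0, 81/80, 0, -729/4480, …
g: a_k = -3, -3, -12, -21, -57, -120, -291, -651, -1524, …
Sym-product of L_f,L_g gives L₀ (≤ ord 2).
Derive L from L₀ (diff closure).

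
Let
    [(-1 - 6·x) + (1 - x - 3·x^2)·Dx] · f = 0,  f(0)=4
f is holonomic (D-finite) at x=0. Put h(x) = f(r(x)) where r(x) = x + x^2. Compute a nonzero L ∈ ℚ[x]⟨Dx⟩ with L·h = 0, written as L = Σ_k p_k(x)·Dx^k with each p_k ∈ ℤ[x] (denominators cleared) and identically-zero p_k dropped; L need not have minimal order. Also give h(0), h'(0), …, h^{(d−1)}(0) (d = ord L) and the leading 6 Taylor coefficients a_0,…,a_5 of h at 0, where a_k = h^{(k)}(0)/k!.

f: a_k = 4, 4, 16, 28, 76, 160, …
L₀ from L_f via x↦r, Dx↦r'^{-1}Dx.
L = (1 + 8·x + 18·x^2 + 12·x^3) + (-1 + x + 4·x^2 + 6·x^3 + 3·x^4)·Dx  (order 1).
h: a_k = 4, 4, 20, 60, 176, 548, …
ICs: h(0) = 4.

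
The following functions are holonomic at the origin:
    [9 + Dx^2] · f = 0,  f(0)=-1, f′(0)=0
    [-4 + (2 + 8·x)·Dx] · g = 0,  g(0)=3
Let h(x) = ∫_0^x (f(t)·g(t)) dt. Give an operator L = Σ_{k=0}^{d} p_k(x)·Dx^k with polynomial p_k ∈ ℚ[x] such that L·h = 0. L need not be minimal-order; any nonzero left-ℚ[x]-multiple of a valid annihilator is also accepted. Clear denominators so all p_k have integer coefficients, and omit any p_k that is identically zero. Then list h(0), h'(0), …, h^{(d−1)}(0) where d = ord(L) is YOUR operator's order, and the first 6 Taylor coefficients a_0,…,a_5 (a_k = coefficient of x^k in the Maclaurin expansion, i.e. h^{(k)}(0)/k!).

L = (21 + 72·x + 144·x^2)·Dx + (-4 - 16·x)·Dx^2 + (1 + 8·x + 16·x^2)·Dx^3  (order 3).
h: a_k = 0, -3, -3, 13/2, 15/4, -57/40, …
ICs: h(0) = 0, h′(0) = -3, h′′(0) = -6.

f: a_k = -1, 0, 9/2, 0, -27/8, 0, …
g: a_k = 3, 6, -6, 12, -30, 84, …
L₀ := L_f ⊗_s L_g (sym. prod.), ord ≤ 2.
h=∫h₀ ⇒ L = L₀·Dx.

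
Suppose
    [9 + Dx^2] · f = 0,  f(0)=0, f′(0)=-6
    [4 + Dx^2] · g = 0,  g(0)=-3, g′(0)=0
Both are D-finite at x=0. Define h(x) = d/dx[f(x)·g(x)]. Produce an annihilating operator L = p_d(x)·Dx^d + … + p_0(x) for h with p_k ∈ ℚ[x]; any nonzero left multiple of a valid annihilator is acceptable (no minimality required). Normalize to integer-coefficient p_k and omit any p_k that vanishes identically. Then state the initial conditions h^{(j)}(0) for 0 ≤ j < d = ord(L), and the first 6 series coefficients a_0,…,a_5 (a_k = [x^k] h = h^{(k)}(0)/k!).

f: a_k = 0, -6, 0, 9, 0, -81/20, …
g: a_k = -3, 0, 6, 0, -2, 0, …
Sym-product of L_f,L_g gives L₀ (≤ ord 4).
Derive L from L₀ (diff closure).
L = 25 + 26·Dx^2 + Dx^4  (order 4).
h: a_k = 18, 0, -189, 0, 1563/4, 0, …
ICs: h(0) = 18, h′(0) = 0, h′′(0) = -378, h′′′(0) = 0.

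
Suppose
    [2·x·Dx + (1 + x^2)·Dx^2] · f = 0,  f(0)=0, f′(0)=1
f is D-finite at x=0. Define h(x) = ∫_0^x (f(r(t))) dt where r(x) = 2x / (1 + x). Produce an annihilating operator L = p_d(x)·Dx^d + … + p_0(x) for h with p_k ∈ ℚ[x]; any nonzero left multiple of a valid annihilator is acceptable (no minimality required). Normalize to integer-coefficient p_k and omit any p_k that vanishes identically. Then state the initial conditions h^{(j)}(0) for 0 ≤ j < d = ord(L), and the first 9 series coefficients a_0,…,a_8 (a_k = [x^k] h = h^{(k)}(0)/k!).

L = (2 + 10·x)·Dx^2 + (1 + 2·x + 5·x^2)·Dx^3  (order 3).
h: a_k = 0, 0, 1, -2/3, -1/6, 6/5, -19/15, -22/21, 139/28, …
ICs: h(0) = 0, h′(0) = 0, h′′(0) = 2.

f: a_k = 0, 1, 0, -1/3, 0, 1/5, 0, -1/7, 0, …
Substitute x→r, Dx→(1/r')Dx; clear ⇒ L₀.
h=∫h₀ ⇒ L = L₀·Dx.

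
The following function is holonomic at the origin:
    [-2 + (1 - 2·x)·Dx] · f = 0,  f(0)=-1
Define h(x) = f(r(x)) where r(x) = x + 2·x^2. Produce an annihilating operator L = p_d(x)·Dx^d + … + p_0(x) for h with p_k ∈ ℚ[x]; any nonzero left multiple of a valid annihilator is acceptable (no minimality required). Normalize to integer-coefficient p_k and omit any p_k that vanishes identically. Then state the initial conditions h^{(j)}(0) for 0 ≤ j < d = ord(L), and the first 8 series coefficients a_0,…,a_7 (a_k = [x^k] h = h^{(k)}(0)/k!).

f: a_k = -1, -2, -4, -8, -16, -32, -64, -128, …
f∘r: x↦r, Dx↦Dx/r' in L_f ⇒ L₀.
L = (2 + 8·x) + (-1 + 2·x + 4·x^2)·Dx  (order 1).
h: a_k = -1, -2, -8, -24, -80, -256, -832, -2688, …
ICs: h(0) = -1.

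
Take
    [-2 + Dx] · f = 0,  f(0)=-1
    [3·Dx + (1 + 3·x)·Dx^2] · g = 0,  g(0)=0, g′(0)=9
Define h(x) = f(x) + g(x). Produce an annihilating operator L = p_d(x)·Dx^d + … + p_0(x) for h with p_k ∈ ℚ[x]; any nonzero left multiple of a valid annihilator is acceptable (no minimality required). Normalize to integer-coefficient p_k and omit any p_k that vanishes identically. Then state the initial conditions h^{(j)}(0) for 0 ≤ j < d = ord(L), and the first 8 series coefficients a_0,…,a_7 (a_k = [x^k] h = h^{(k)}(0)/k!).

L = (-48 - 36·x)·Dx + (14 - 24·x - 36·x^2)·Dx^2 + (5 + 21·x + 18·x^2)·Dx^3  (order 3).
h: a_k = -1, 7, -31/2, 77/3, -737/12, 2183/15, -32813/90, 295237/315, …
ICs: h(0) = -1, h′(0) = 7, h′′(0) = -31.

f: a_k = -1, -2, -2, -4/3, -2/3, -4/15, -4/45, -8/315, …
g: a_k = 0, 9, -27/2, 27, -243/4, 729/5, -729/2, 6561/7, …
L₀ := lclm(L_f,L_g); ord L₀ ≤ 1+2.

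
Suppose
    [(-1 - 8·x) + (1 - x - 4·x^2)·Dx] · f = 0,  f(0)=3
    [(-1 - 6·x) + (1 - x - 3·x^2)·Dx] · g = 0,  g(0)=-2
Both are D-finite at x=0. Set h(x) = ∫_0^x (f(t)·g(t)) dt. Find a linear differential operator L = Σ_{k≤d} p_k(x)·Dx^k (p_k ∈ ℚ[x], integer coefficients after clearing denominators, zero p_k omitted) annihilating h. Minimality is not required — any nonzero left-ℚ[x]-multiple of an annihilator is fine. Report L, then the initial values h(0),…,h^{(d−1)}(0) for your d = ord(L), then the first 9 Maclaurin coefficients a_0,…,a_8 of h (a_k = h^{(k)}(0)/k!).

L = (-2 - 12·x + 21·x^2 + 48·x^3)·Dx + (1 - 2·x - 6·x^2 + 7·x^3 + 12·x^4)·Dx^2  (order 2).
h: a_k = 0, -6, -6, -20, -75/2, -504/5, -224, -3942/7, -2655/2, …
ICs: h(0) = 0, h′(0) = -6.

f: a_k = 3, 3, 15, 27, 87, 195, 543, 1323, 3495, …
g: a_k = -2, -2, -8, -14, -38, -80, -194, -434, -1016, …
L₀ := L_f ⊗_s L_g (sym. prod.), ord ≤ 1.
h=∫h₀ ⇒ L = L₀·Dx.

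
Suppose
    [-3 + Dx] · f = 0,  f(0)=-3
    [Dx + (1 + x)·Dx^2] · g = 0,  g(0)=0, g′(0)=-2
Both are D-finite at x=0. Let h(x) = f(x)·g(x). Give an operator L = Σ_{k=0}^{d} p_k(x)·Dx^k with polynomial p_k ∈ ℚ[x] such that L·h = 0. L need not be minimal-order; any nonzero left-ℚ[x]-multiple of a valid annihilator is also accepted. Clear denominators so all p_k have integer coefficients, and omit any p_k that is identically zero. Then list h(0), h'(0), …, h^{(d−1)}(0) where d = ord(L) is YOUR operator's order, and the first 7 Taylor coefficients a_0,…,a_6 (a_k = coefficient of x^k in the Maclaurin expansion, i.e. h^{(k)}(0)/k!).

f: a_k = -3, -9, -27/2, -27/2, -81/8, -243/40, -243/80, …
g: a_k = 0, -2, 1, -2/3, 1/2, -2/5, 1/3, …
Product ⇒ symmetric product L₀, ord ≤ 2.
L = (6 + 9·x) + (-5 - 6·x)·Dx + (1 + x)·Dx^2  (order 2).
h: a_k = 0, 6, 15, 20, 18, 249/20, 55/8, …
ICs: h(0) = 0, h′(0) = 6.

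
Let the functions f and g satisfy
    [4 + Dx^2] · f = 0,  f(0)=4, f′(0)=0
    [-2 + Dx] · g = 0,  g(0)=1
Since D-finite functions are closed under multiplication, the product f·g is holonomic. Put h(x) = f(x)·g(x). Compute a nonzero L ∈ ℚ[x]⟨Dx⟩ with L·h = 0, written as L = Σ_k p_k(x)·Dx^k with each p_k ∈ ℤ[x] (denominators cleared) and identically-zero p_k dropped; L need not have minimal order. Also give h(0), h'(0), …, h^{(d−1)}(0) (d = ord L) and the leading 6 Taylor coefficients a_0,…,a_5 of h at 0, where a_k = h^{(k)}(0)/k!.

L = 8 - 4·Dx + Dx^2  (order 2).
h: a_k = 4, 8, 0, -32/3, -32/3, -64/15, …
ICs: h(0) = 4, h′(0) = 8.

f: a_k = 4, 0, -8, 0, 8/3, 0, …
g: a_k = 1, 2, 2, 4/3, 2/3, 4/15, …
L₀ := L_f ⊗_s L_g (sym. prod.), ord ≤ 2.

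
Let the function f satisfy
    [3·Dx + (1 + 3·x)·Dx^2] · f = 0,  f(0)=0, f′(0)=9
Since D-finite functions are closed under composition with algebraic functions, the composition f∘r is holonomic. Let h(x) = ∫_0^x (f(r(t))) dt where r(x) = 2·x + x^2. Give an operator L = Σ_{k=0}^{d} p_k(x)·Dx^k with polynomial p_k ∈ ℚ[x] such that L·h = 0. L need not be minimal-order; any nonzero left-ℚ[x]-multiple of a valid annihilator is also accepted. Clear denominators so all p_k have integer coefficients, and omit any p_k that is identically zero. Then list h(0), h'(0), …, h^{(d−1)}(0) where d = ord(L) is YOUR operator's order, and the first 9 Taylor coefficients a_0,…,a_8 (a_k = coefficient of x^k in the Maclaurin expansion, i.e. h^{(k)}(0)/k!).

L = (5 + 6·x + 3·x^2)·Dx^2 + (1 + 7·x + 9·x^2 + 3·x^3)·Dx^3  (order 3).
h: a_k = 0, 0, 9, -15, 81/2, -1323/10, 2403/5, -13095/7, 214083/28, …
ICs: h(0) = 0, h′(0) = 0, h′′(0) = 18.

f: a_k = 0, 9, -27/2, 27, -243/4, 729/5, -729/2, 6561/7, -19683/8, …
f∘r: x↦r, Dx↦Dx/r' in L_f ⇒ L₀.
∫: right-multiply L₀ by Dx.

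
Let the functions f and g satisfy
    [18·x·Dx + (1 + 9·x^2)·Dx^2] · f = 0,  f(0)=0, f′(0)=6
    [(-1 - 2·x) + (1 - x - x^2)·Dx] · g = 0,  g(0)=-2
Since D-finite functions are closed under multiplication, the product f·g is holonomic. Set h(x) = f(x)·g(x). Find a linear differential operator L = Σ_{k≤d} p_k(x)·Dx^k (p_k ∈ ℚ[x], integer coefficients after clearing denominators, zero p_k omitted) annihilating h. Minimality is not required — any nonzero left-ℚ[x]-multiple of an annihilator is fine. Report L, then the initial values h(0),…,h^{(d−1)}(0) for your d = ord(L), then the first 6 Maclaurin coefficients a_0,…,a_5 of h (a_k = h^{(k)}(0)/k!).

f: a_k = 0, 6, 0, -18, 0, 486/5, …
g: a_k = -2, -2, -4, -6, -10, -16, …
f·g: L₀ = L_f ⊗_s L_g, ord ≤ 2·1.
L = (2 + 18·x + 54·x^2) + (2 - 14·x + 36·x^2 + 54·x^3)·Dx + (-1 + x - 8·x^2 + 9·x^3 + 9·x^4)·Dx^2  (order 2).
h: a_k = 0, -12, -12, 12, 0, -912/5, …
ICs: h(0) = 0, h′(0) = -12.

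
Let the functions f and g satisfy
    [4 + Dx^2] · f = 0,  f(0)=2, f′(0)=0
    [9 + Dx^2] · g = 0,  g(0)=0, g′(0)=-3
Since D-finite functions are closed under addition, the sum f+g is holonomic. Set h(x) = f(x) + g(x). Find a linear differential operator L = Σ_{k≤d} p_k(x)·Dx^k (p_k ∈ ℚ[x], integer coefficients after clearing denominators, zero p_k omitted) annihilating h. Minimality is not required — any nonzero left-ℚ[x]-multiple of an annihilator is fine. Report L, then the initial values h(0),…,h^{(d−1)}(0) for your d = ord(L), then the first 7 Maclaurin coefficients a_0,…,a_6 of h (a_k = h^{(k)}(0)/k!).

L = 36 + 13·Dx^2 + Dx^4  (order 4).
h: a_k = 2, -3, -4, 9/2, 4/3, -81/40, -8/45, …
ICs: h(0) = 2, h′(0) = -3, h′′(0) = -8, h′′′(0) = 27.

f: a_k = 2, 0, -4, 0, 4/3, 0, -8/45, …
g: a_k = 0, -3, 0, 9/2, 0, -81/40, 0, …
h₀=f+g: left-lcm gives L₀, ord ≤ 4.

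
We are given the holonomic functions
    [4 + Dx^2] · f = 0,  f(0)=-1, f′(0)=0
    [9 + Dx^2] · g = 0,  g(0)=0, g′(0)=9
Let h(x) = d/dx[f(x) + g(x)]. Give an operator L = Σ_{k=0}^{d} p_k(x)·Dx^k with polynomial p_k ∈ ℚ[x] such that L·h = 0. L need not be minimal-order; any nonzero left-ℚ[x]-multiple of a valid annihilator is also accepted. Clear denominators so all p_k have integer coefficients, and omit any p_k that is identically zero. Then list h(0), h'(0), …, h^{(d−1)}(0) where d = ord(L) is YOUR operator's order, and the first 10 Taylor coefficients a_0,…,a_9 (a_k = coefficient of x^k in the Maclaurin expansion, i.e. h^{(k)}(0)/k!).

f: a_k = -1, 0, 2, 0, -2/3, 0, 4/45, 0, -2/315, 0, …
g: a_k = 0, 9, 0, -27/2, 0, 243/40, 0, -729/560, 0, 729/4480, …
Sum ⇒ L₀ = lclm(L_f,L_g) in ℚ(x)⟨Dx⟩.
Derive L from L₀ (diff closure).
L = 36 + 13·Dx^2 + Dx^4  (order 4).
h: a_k = 9, 4, -81/2, -8/3, 243/8, 8/15, -729/80, -16/315, 6561/4480, 8/2835, …
ICs: h(0) = 9, h′(0) = 4, h′′(0) = -81, h′′′(0) = -16.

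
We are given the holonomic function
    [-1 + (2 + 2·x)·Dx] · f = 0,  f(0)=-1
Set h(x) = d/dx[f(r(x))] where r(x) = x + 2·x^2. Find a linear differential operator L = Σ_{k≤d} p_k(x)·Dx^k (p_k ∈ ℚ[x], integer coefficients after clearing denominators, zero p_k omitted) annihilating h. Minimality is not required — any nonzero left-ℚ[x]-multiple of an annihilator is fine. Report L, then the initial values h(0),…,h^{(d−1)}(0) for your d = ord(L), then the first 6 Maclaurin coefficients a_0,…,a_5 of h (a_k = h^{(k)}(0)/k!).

L = 7 + (-2 - 10·x - 12·x^2 - 16·x^3)·Dx  (order 1).
h: a_k = -1/2, -7/4, 21/16, 21/32, -595/256, 567/512, …
ICs: h(0) = -1/2.

f: a_k = -1, -1/2, 1/8, -1/16, 5/128, -7/256, …
f∘r: x↦r, Dx↦Dx/r' in L_f ⇒ L₀.
h=h₀': d/dx-closure on L₀ ⇒ L.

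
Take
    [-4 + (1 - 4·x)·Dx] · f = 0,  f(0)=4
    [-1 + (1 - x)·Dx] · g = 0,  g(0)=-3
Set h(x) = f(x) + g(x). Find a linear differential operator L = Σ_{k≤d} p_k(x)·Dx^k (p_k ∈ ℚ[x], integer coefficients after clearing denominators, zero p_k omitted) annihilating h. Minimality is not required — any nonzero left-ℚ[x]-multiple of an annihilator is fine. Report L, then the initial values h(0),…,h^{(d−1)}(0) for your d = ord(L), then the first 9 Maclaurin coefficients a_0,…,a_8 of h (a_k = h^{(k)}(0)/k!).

f: a_k = 4, 16, 64, 256, 1024, 4096, 16384, 65536, 262144, …
g: a_k = -3, -3, -3, -3, -3, -3, -3, -3, -3, …
f+g: L₀ = lclm(L_f,L_g), ord ≤ 1+1.
L = -8 + (10 - 16·x)·Dx + (-1 + 5·x - 4·x^2)·Dx^2  (order 2).
h: a_k = 1, 13, 61, 253, 1021, 4093, 16381, 65533, 262141, …
ICs: h(0) = 1, h′(0) = 13.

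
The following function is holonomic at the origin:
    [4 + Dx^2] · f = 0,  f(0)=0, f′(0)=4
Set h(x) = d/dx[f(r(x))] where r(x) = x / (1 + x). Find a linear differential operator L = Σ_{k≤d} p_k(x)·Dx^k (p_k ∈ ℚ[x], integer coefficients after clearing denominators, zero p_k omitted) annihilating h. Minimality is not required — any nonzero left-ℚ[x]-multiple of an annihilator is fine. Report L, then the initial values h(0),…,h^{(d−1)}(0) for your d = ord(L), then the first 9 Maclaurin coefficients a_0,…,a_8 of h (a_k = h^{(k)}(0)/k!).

f: a_k = 0, 4, 0, -8/3, 0, 8/15, 0, -16/315, 0, …
L₀ from L_f via x↦r, Dx↦r'^{-1}Dx.
h₀' ⇒ L via d/dx closure of L₀.
L = (10 + 12·x + 6·x^2) + (6 + 18·x + 18·x^2 + 6·x^3)·Dx + (1 + 4·x + 6·x^2 + 4·x^3 + x^4)·Dx^2  (order 2).
h: a_k = 4, -8, 4, 16, -172/3, 120, -8836/45, 12128/45, -98524/315, …
ICs: h(0) = 4, h′(0) = -8.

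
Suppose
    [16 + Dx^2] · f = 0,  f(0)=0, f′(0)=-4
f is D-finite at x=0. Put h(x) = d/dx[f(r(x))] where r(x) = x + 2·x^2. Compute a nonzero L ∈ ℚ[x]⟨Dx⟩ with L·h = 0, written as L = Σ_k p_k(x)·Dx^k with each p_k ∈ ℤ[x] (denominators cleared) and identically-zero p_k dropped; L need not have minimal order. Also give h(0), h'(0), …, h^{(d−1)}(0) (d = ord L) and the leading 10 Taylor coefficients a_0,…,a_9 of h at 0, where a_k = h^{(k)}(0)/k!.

f: a_k = 0, -4, 0, 32/3, 0, -128/15, 0, 1024/315, 0, -2048/2835, …
h₀=f(r): pull back L_f along r ⇒ L₀.
Derive L from L₀ (diff closure).
L = (64 + 256·x + 1536·x^2 + 4096·x^3 + 4096·x^4) + (-12 - 48·x)·Dx + (1 + 8·x + 16·x^2)·Dx^2  (order 2).
h: a_k = -4, -16, 32, 256, 1792/3, 0, -106496/45, -229376/45, -1163264/315, 131072/21, …
ICs: h(0) = -4, h′(0) = -16.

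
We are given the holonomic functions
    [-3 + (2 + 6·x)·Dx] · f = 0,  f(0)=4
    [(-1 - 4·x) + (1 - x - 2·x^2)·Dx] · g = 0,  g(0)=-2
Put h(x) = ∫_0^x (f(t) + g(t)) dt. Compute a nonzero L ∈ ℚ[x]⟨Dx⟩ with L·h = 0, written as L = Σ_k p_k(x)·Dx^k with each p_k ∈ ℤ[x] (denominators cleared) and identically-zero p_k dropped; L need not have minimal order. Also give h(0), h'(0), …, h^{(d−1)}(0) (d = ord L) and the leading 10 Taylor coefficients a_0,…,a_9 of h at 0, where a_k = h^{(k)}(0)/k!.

L = (45 + 207·x + 306·x^2 + 360·x^3)·Dx + (-33 - 174·x - 573·x^2 - 1044·x^3 - 900·x^4)·Dx^2 + (-2 + 30·x + 138·x^2 - 38·x^3 - 504·x^4 - 360·x^5)·Dx^3  (order 3).
h: a_k = 0, 2, 2, -7/2, -13/16, -1109/160, -329/128, -37325/1792, -14869/4096, -624037/8192, …
ICs: h(0) = 0, h′(0) = 2, h′′(0) = 4.

f: a_k = 4, 6, -9/2, 27/4, -405/32, 1701/64, -15309/256, 72171/512, -2814669/8192, 14073345/16384, …
g: a_k = -2, -2, -6, -10, -22, -42, -86, -170, -342, -682, …
L₀ := lclm(L_f,L_g); ord L₀ ≤ 1+1.
h=∫h₀ ⇒ L = L₀·Dx.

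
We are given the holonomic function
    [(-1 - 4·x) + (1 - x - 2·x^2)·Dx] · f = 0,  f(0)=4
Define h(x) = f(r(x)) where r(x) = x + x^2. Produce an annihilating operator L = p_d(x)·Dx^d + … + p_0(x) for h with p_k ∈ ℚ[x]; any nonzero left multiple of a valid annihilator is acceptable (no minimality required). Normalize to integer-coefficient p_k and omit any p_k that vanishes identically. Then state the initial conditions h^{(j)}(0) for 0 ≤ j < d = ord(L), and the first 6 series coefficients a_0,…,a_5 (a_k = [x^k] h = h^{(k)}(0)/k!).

L = (1 + 6·x + 12·x^2 + 8·x^3) + (-1 + x + 3·x^2 + 4·x^3 + 2·x^4)·Dx  (order 1).
h: a_k = 4, 4, 16, 44, 116, 320, …
ICs: h(0) = 4.

f: a_k = 4, 4, 12, 20, 44, 84, …
Change of var in L_f (x↦r) gives L₀.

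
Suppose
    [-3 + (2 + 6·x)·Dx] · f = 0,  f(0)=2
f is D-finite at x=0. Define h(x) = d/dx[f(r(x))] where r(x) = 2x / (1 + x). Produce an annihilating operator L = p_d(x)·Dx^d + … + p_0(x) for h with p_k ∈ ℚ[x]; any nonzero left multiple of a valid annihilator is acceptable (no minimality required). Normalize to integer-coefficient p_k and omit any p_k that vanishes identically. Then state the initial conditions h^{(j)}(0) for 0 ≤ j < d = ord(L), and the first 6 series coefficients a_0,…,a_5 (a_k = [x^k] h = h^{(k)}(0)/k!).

L = (-5 - 14·x) + (-1 - 8·x - 7·x^2)·Dx  (order 1).
h: a_k = 6, -30, 153, -861, 20685/4, -128961/4, …
ICs: h(0) = 6.

f: a_k = 2, 3, -9/4, 27/8, -405/64, 1701/128, …
Change of var in L_f (x↦r) gives L₀.
h=h₀': d/dx-closure on L₀ ⇒ L.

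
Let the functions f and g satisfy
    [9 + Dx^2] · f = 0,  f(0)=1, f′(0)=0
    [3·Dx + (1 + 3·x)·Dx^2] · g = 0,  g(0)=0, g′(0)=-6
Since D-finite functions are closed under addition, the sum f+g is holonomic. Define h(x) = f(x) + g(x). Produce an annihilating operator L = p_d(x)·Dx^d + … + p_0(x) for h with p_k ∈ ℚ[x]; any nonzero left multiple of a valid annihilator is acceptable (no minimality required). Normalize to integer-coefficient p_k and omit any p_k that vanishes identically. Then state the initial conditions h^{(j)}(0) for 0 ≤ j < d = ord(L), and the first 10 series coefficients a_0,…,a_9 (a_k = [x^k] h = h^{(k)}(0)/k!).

L = (63 + 54·x + 81·x^2)·Dx + (9 + 45·x + 81·x^2 + 81·x^3)·Dx^2 + (7 + 6·x + 9·x^2)·Dx^3 + (1 + 5·x + 9·x^2 + 9·x^3)·Dx^4  (order 4).
h: a_k = 1, -6, 9/2, -18, 351/8, -486/5, 19359/80, -4374/7, 7349049/4480, -4374, …
ICs: h(0) = 1, h′(0) = -6, h′′(0) = 9, h′′′(0) = -108.

f: a_k = 1, 0, -9/2, 0, 27/8, 0, -81/80, 0, 729/4480, 0, …
g: a_k = 0, -6, 9, -18, 81/2, -486/5, 243, -4374/7, 6561/4, -4374, …
Weyl lclm of L_f,L_g ⇒ L₀ (ord ≤ 4).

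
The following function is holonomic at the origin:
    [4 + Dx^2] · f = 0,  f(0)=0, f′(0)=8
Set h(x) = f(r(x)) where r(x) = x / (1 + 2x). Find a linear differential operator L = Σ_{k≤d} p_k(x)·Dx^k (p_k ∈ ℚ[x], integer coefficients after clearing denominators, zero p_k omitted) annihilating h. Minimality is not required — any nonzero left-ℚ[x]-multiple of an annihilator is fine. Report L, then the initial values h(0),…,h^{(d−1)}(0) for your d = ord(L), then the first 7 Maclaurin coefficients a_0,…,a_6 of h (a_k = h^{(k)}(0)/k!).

L = 4 + (4 + 24·x + 48·x^2 + 32·x^3)·Dx + (1 + 8·x + 24·x^2 + 32·x^3 + 16·x^4)·Dx^2  (order 2).
h: a_k = 0, 8, -16, 80/3, -32, 16/15, 160, …
ICs: h(0) = 0, h′(0) = 8.

f: a_k = 0, 8, 0, -16/3, 0, 16/15, 0, …
Change of var in L_f (x↦r) gives L₀.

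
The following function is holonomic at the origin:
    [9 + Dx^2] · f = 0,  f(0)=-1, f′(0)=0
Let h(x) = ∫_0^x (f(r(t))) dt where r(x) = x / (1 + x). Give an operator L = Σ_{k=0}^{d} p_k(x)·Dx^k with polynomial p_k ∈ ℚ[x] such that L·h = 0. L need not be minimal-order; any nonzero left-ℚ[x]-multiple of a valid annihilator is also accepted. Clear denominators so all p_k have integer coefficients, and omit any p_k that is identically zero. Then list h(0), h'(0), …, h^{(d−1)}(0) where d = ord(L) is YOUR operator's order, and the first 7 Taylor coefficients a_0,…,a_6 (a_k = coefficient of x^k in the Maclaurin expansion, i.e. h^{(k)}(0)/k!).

f: a_k = -1, 0, 9/2, 0, -27/8, 0, 81/80, …
f∘r: x↦r, Dx↦Dx/r' in L_f ⇒ L₀.
∫: right-multiply L₀ by Dx.
L = 9·Dx + (2 + 6·x + 6·x^2 + 2·x^3)·Dx^2 + (1 + 4·x + 6·x^2 + 4·x^3 + x^4)·Dx^3  (order 3).
h: a_k = 0, -1, 0, 3/2, -9/4, 81/40, -3/4, …
ICs: h(0) = 0, h′(0) = -1, h′′(0) = 0.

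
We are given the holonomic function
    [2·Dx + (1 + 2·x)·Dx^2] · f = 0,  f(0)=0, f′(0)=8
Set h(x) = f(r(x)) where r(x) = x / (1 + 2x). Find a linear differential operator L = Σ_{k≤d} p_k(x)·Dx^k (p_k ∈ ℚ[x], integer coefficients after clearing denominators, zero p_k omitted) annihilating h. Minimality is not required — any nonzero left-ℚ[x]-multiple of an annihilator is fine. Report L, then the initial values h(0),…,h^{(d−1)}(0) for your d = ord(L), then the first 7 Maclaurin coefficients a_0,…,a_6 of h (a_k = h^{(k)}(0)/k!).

L = (6 + 16·x)·Dx + (1 + 6·x + 8·x^2)·Dx^2  (order 2).
h: a_k = 0, 8, -24, 224/3, -240, 3968/5, -2688, …
ICs: h(0) = 0, h′(0) = 8.

f: a_k = 0, 8, -8, 32/3, -16, 128/5, -128/3, …
L₀ from L_f via x↦r, Dx↦r'^{-1}Dx.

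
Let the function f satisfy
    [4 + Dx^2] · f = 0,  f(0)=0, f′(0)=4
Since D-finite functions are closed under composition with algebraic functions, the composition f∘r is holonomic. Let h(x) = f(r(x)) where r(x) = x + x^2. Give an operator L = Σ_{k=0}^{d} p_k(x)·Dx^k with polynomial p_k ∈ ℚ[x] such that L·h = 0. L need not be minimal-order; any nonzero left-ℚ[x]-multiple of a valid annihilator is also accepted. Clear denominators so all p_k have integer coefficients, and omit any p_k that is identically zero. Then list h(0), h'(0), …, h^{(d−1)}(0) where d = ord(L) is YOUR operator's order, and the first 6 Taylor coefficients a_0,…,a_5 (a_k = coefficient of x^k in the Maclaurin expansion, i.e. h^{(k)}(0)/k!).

L = (4 + 24·x + 48·x^2 + 32·x^3) - 2·Dx + (1 + 2·x)·Dx^2  (order 2).
h: a_k = 0, 4, 4, -8/3, -8, -112/15, …
ICs: h(0) = 0, h′(0) = 4.

f: a_k = 0, 4, 0, -8/3, 0, 8/15, …
Change of var in L_f (x↦r) gives L₀.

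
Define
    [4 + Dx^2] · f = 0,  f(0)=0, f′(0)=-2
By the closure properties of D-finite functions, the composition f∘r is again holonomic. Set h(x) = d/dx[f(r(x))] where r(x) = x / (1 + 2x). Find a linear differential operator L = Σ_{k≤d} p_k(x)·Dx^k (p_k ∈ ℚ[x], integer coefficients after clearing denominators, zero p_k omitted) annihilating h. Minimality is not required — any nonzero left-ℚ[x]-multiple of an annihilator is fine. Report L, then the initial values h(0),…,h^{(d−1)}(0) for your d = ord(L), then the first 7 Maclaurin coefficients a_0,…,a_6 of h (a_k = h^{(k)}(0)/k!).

f: a_k = 0, -2, 0, 4/3, 0, -4/15, 0, …
L₀ from L_f via x↦r, Dx↦r'^{-1}Dx.
h₀' ⇒ L via d/dx closure of L₀.
L = (28 + 96·x + 96·x^2) + (12 + 72·x + 144·x^2 + 96·x^3)·Dx + (1 + 8·x + 24·x^2 + 32·x^3 + 16·x^4)·Dx^2  (order 2).
h: a_k = -2, 8, -20, 32, -4/3, -240, 55448/45, …
ICs: h(0) = -2, h′(0) = 8.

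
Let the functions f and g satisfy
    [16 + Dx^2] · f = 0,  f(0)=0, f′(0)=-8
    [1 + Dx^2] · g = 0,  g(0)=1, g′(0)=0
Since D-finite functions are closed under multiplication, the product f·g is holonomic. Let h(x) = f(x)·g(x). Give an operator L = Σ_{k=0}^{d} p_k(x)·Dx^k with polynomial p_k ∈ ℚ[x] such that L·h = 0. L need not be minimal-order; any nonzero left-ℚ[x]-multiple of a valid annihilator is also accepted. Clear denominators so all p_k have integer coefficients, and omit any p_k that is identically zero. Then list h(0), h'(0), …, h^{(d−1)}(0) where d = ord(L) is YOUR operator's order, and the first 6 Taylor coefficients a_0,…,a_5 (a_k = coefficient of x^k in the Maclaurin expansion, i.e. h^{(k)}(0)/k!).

L = 225 + 34·Dx^2 + Dx^4  (order 4).
h: a_k = 0, -8, 0, 76/3, 0, -421/15, …
ICs: h(0) = 0, h′(0) = -8, h′′(0) = 0, h′′′(0) = 152.

f: a_k = 0, -8, 0, 64/3, 0, -256/15, …
g: a_k = 1, 0, -1/2, 0, 1/24, 0, …
Product ⇒ symmetric product L₀, ord ≤ 4.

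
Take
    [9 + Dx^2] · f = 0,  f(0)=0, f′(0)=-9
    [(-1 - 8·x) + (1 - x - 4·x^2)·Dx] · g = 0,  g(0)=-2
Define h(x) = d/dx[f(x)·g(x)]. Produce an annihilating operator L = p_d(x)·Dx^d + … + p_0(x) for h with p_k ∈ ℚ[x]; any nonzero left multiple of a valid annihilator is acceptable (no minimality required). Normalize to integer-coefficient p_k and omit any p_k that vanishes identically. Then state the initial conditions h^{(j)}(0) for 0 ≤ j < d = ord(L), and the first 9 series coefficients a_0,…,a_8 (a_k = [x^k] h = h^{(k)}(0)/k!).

f: a_k = 0, -9, 0, 27/2, 0, -243/40, 0, 729/560, 0, …
g: a_k = -2, -2, -10, -18, -58, -130, -362, -882, -2330, …
f·g: L₀ = L_f ⊗_s L_g, ord ≤ 2·1.
h₀' ⇒ L via d/dx closure of L₀.
L = (-33 - 162·x - 567·x^2 + 648·x^3 + 1296·x^4) + (6 + 66·x + 216·x^2 + 576·x^3)·Dx + (1 - 10·x - 31·x^2 + 72·x^3 + 144·x^4)·Dx^2  (order 2).
h: a_k = 18, 36, 189, 540, 7983/4, 56349/10, 709281/40, 1761129/35, 331080777/2240, …
ICs: h(0) = 18, h′(0) = 36.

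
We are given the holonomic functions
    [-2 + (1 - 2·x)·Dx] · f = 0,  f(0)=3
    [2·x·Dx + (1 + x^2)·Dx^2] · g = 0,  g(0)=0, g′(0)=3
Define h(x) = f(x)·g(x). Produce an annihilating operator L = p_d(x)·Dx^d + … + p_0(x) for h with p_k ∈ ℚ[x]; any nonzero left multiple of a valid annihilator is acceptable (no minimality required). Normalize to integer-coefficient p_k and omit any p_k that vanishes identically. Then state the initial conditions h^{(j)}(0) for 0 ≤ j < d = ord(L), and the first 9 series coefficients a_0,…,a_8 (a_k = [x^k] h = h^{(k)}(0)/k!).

f: a_k = 3, 6, 12, 24, 48, 96, 192, 384, 768, …
g: a_k = 0, 3, 0, -1, 0, 3/5, 0, -3/7, 0, …
h₀=f·g: eliminate ⇒ L₀, order ≤ 1·2.
L = 4·x + (4 - 2·x + 8·x^2)·Dx + (-1 + 2·x - x^2 + 2·x^3)·Dx^2  (order 2).
h: a_k = 0, 9, 18, 33, 66, 669/5, 1338/5, 18687/35, 37374/35, …
ICs: h(0) = 0, h′(0) = 9.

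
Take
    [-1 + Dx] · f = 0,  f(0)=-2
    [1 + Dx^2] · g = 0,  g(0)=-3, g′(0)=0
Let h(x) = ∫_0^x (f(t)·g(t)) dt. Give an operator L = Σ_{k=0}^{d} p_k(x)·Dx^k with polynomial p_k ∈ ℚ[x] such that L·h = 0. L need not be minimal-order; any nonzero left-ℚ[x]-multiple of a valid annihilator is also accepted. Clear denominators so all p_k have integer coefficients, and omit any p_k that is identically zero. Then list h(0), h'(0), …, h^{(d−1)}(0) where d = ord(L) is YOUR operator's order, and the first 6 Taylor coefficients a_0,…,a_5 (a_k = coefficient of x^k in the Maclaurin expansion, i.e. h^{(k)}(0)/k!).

L = 2·Dx - 2·Dx^2 + Dx^3  (order 3).
h: a_k = 0, 6, 3, 0, -1/2, -1/5, …
ICs: h(0) = 0, h′(0) = 6, h′′(0) = 6.

f: a_k = -2, -2, -1, -1/3, -1/12, -1/60, …
g: a_k = -3, 0, 3/2, 0, -1/8, 0, …
L₀ := L_f ⊗_s L_g (sym. prod.), ord ≤ 2.
h=∫₀ˣh₀: take L = L₀·Dx.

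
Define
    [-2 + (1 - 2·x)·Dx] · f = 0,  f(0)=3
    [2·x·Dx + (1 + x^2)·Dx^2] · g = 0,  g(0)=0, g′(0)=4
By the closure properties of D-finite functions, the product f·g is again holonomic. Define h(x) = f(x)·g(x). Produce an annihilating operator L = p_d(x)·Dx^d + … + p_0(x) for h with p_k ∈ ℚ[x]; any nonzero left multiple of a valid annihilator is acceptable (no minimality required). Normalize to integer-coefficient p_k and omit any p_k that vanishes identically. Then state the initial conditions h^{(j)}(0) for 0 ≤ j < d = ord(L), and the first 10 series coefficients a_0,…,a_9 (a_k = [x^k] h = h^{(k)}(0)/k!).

f: a_k = 3, 6, 12, 24, 48, 96, 192, 384, 768, 1536, …
g: a_k = 0, 4, 0, -4/3, 0, 4/5, 0, -4/7, 0, 4/9, …
Sym-product of L_f,L_g gives L₀ (≤ ord 2).
L = 4·x + (4 - 2·x + 8·x^2)·Dx + (-1 + 2·x - x^2 + 2·x^3)·Dx^2  (order 2).
h: a_k = 0, 12, 24, 44, 88, 892/5, 1784/5, 24916/35, 49832/35, 299132/105, …
ICs: h(0) = 0, h′(0) = 12.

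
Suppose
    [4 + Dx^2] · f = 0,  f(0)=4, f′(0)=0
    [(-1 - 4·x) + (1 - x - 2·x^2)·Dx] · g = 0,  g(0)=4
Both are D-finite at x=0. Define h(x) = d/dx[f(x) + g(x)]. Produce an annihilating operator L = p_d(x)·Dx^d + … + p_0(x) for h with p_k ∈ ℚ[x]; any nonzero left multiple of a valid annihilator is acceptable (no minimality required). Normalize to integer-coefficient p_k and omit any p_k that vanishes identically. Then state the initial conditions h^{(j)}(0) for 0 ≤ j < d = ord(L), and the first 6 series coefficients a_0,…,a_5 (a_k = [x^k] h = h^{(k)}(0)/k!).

L = (576 + 2400·x + 5616·x^2 + 3360·x^3 + 3840·x^4 + 1152·x^5 + 768·x^6) + (-68 - 236·x + 240·x^2 + 488·x^3 + 560·x^4 + 672·x^5 + 448·x^6 + 256·x^7)·Dx + (144 + 600·x + 1404·x^2 + 840·x^3 + 960·x^4 + 288·x^5 + 192·x^6)·Dx^2 + (-17 - 59·x + 60·x^2 + 122·x^3 + 140·x^4 + 168·x^5 + 112·x^6 + 64·x^7)·Dx^3  (order 3).
h: a_k = 4, 8, 60, 560/3, 420, 15448/15, …
ICs: h(0) = 4, h′(0) = 8, h′′(0) = 120.

f: a_k = 4, 0, -8, 0, 8/3, 0, …
g: a_k = 4, 4, 12, 20, 44, 84, …
h₀=f+g: left-lcm gives L₀, ord ≤ 3.
h₀' ⇒ L via d/dx closure of L₀.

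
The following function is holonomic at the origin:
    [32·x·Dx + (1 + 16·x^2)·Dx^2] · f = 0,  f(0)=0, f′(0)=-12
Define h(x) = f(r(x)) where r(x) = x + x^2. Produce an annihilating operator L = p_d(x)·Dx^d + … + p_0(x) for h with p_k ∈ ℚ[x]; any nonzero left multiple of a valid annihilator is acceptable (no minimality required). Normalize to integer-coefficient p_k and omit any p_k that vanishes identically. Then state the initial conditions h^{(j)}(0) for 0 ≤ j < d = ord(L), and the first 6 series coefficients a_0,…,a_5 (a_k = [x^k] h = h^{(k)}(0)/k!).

f: a_k = 0, -12, 0, 64, 0, -3072/5, …
L₀ from L_f via x↦r, Dx↦r'^{-1}Dx.
L = (-2 + 32·x + 128·x^2 + 192·x^3 + 96·x^4)·Dx + (1 + 2·x + 16·x^2 + 64·x^3 + 80·x^4 + 32·x^5)·Dx^2  (order 2).
h: a_k = 0, -12, -12, 64, 192, -2112/5, …
ICs: h(0) = 0, h′(0) = -12.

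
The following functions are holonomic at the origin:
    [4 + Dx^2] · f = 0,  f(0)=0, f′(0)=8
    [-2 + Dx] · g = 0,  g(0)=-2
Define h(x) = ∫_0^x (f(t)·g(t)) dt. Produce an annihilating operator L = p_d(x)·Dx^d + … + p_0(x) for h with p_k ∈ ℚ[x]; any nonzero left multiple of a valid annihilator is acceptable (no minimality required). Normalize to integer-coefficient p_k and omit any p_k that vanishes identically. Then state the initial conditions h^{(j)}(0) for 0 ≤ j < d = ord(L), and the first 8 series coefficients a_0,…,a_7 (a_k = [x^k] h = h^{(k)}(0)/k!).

f: a_k = 0, 8, 0, -16/3, 0, 16/15, 0, -32/315, …
g: a_k = -2, -4, -4, -8/3, -4/3, -8/15, -8/45, -16/315, …
h₀=f·g: eliminate ⇒ L₀, order ≤ 2·1.
∫: right-multiply L₀ by Dx.
L = 8·Dx - 4·Dx^2 + Dx^3  (order 3).
h: a_k = 0, 0, -8, -32/3, -16/3, 0, 64/45, 256/315, …
ICs: h(0) = 0, h′(0) = 0, h′′(0) = -16.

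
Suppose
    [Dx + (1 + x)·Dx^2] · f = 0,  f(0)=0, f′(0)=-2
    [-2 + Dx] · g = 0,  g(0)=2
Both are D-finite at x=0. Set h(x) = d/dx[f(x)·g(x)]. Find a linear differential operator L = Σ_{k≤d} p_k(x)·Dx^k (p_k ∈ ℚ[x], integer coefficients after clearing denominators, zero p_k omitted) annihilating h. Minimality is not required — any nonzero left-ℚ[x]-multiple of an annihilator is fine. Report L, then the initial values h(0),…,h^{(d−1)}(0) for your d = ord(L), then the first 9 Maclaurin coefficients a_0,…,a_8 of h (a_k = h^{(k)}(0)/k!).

f: a_k = 0, -2, 1, -2/3, 1/2, -2/5, 1/3, -2/7, 1/4, …
g: a_k = 2, 4, 4, 8/3, 4/3, 8/15, 8/45, 16/315, 4/315, …
L₀ := L_f ⊗_s L_g (sym. prod.), ord ≤ 2.
Derive L from L₀ (diff closure).
L = (4 + 8·x + 8·x^2) + (-4 - 10·x - 8·x^2)·Dx + (1 + 3·x + 2·x^2)·Dx^2  (order 2).
h: a_k = -4, -12, -16, -12, -22/3, -8/3, -68/45, 4/45, -11/21, …
ICs: h(0) = -4, h′(0) = -12.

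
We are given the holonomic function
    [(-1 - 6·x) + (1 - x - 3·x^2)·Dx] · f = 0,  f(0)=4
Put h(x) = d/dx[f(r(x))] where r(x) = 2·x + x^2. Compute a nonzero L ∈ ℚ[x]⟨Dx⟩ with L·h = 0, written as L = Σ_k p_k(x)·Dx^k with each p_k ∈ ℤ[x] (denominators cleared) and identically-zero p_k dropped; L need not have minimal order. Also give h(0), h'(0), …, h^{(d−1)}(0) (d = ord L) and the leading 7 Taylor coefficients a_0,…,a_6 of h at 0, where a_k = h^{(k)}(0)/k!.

L = (17 + 114·x + 597·x^2 + 1260·x^3 + 1215·x^4 + 540·x^5 + 90·x^6) + (-1 - 11·x + 21·x^2 + 211·x^3 + 405·x^4 + 333·x^5 + 126·x^6 + 18·x^7)·Dx  (order 1).
h: a_k = 8, 136, 864, 6272, 38600, 236904, 1393056, …
ICs: h(0) = 8.

f: a_k = 4, 4, 16, 28, 76, 160, 388, …
Substitute x→r, Dx→(1/r')Dx; clear ⇒ L₀.
h=h₀': d/dx-closure on L₀ ⇒ L.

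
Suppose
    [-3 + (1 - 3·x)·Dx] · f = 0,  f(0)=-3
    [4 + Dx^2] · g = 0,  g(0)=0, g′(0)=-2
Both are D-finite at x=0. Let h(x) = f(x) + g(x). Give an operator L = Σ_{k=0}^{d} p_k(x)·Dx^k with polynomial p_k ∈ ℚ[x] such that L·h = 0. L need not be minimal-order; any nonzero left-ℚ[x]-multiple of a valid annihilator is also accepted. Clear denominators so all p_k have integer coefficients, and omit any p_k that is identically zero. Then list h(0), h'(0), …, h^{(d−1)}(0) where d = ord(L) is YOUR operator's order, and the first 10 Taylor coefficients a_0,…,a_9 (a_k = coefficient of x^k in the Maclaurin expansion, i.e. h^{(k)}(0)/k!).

f: a_k = -3, -9, -27, -81, -243, -729, -2187, -6561, -19683, -59049, …
g: a_k = 0, -2, 0, 4/3, 0, -4/15, 0, 8/315, 0, -4/2835, …
h₀=f+g: left-lcm gives L₀, ord ≤ 3.
L = (348 - 144·x + 216·x^2) + (-44 + 180·x - 216·x^2 + 216·x^3)·Dx + (87 - 36·x + 54·x^2)·Dx^2 + (-11 + 45·x - 54·x^2 + 54·x^3)·Dx^3  (order 3).
h: a_k = -3, -11, -27, -239/3, -243, -10939/15, -2187, -2066707/315, -19683, -167403919/2835, …
ICs: h(0) = -3, h′(0) = -11, h′′(0) = -54.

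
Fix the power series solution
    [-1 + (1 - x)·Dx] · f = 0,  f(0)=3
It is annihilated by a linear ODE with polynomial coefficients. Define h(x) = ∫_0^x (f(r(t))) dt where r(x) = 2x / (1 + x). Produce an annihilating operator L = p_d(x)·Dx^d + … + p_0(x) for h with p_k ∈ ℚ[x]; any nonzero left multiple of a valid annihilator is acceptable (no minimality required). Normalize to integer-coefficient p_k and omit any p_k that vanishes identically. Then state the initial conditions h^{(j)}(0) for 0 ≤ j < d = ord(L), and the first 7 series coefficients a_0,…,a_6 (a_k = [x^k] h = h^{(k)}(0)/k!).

f: a_k = 3, 3, 3, 3, 3, 3, 3, …
f∘r: x↦r, Dx↦Dx/r' in L_f ⇒ L₀.
h=∫h₀ ⇒ L = L₀·Dx.
L = 2·Dx + (-1 + x^2)·Dx^2  (order 2).
h: a_k = 0, 3, 3, 2, 3/2, 6/5, 1, …
ICs: h(0) = 0, h′(0) = 3.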